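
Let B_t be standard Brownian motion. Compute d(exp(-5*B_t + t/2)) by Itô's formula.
d(exp(-5*B_t + t/2)) = (13*exp(-5*B_t + t/2)) dt + (-5*exp(-5*B_t + t/2)) dB_t

Itô's formula for f(t, x): d f(t, B_t) = (f_t + (1/2) f_xx) dt + f_x dB_t. Compute partials of f(t, x) = exp(t/2 - 5*x):
  f_t(t,x)  = exp(t/2 - 5*x)/2
  f_x(t,x)  = -5*exp(t/2 - 5*x)
  f_xx(t,x) = 25*exp(t/2 - 5*x)
Assemble drift = f_t + (1/2) f_xx = 13*exp(t/2 - 5*x) and diffusion = f_x = -5*exp(t/2 - 5*x). Substituting x = B_t:
  d(exp(-5*B_t + t/2)) = (13*exp(-5*B_t + t/2)) dt + (-5*exp(-5*B_t + t/2)) dB_t.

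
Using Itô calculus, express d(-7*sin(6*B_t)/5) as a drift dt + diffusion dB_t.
d(-7*sin(6*B_t)/5) = (126*sin(6*B_t)/5) dt + (-42*cos(6*B_t)/5) dB_t

Itô's formula for f(B_t) gives d f(B_t) = f'(B_t) dB_t + (1/2) f''(B_t) dt. Compute derivatives of f(x) = -7*sin(6*x)/5:
  f'(x)  = -42*cos(6*x)/5
  f''(x) = 252*sin(6*x)/5
Substitute x = B_t and multiply the f'' term by 1/2:
  drift     = (1/2) * (252*sin(6*x)/5) evaluated at B_t = 126*sin(6*B_t)/5
  diffusion = (-42*cos(6*x)/5) evaluated at B_t = -42*cos(6*B_t)/5
Therefore d(-7*sin(6*B_t)/5) = (126*sin(6*B_t)/5) dt + (-42*cos(6*B_t)/5) dB_t.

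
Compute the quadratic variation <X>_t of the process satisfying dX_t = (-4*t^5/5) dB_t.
<X>_t = 16*t^11/275

For an Itô process dX_t = a(t) dt + b(t) dB_t, the quadratic variation is <X>_t = int_0^t b(s)^2 ds (the drift term does not contribute). Here b(s) = -4*s^5/5, so
  b(s)^2 = 16*s^10/25.
Integrating from 0 to t:
  <X>_t = int_0^t (16*s^10/25) ds = 16*t^11/275.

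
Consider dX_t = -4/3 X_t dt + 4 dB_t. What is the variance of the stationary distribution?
lim Var(X_t) = 6

The OU SDE dX = -theta X dt + sigma dB admits the integrating factor exp(theta t): d(exp(theta t) X_t) = sigma exp(theta t) dB_t. Integrating from 0 to t gives X_t = x_0 * exp(-theta t) + sigma * int_0^t exp(-theta (t-s)) dB_s for any initial x_0. The Itô integral has variance (by the Itô isometry) sigma^2 * int_0^t exp(-2 theta (t - s)) ds = sigma^2 * (1 - exp(-2 theta t)) / (2 theta), independent of x_0.
With theta = 4/3, sigma = 4:
  Var(X_t) = (4)^2 * (1 - exp(-2*4/3 t)) / (2 * 4/3) = 6 - 6*exp(-8*t/3).
As t -> infinity, exp(-2*4/3 t) -> 0, so the stationary variance is sigma^2 / (2 theta) = 6.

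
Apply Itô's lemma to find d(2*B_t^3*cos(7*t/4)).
d(2*B_t^3*cos(7*t/4)) = (B_t*(-7*B_t^2*sin(7*t/4) + 12*cos(7*t/4))/2) dt + (6*B_t^2*cos(7*t/4)) dB_t

Itô's formula for f(t, x): d f(t, B_t) = (f_t + (1/2) f_xx) dt + f_x dB_t. Compute partials of f(t, x) = 2*x^3*cos(7*t/4):
  f_t(t,x)  = -7*x^3*sin(7*t/4)/2
  f_x(t,x)  = 6*x^2*cos(7*t/4)
  f_xx(t,x) = 12*x*cos(7*t/4)
Assemble drift = f_t + (1/2) f_xx = x*(-7*x^2*sin(7*t/4) + 12*cos(7*t/4))/2 and diffusion = f_x = 6*x^2*cos(7*t/4). Substituting x = B_t:
  d(2*B_t^3*cos(7*t/4)) = (B_t*(-7*B_t^2*sin(7*t/4) + 12*cos(7*t/4))/2) dt + (6*B_t^2*cos(7*t/4)) dB_t.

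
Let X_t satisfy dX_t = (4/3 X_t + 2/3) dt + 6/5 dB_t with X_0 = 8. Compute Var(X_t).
Var(X_t) = 27*exp(8*t/3)/50 - 27/50

The variance V(t) = Var(X_t) satisfies V'(t) = 2 a V(t) + c^2 with V(0) = 0 (drift coefficient is linear in X, diffusion is constant). With a = 4/3, c = 6/5, the solution is
  V(t) = (c^2 / (2 a)) * (exp(2 a t) - 1)
       = ((6/5)^2 / (2*(4/3))) * (exp((8/3) t) - 1)
       = 27*exp(8*t/3)/50 - 27/50.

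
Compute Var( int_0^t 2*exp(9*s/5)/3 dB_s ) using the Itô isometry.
Var = 10*exp(18*t/5)/81 - 10/81

The Itô integral of a deterministic integrand f(s) has mean 0 because each increment f(s) * (B_{s+ds} - B_s) has mean 0. By the Itô isometry:
  Var( int_0^t f(s) dB_s ) = E[ (int_0^t f(s) dB_s)^2 ] = int_0^t f(s)^2 ds.
Here f(s) = 2*exp(9*s/5)/3, so f(s)^2 = 4*exp(18*s/5)/9. Integrate:
  int_0^t (4*exp(18*s/5)/9) ds = 10*exp(18*t/5)/81 - 10/81.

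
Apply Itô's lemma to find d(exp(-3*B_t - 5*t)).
d(exp(-3*B_t - 5*t)) = (-exp(-3*B_t - 5*t)/2) dt + (-3*exp(-3*B_t - 5*t)) dB_t

Itô's formula for f(t, x): d f(t, B_t) = (f_t + (1/2) f_xx) dt + f_x dB_t. Compute partials of f(t, x) = exp(-5*t - 3*x):
  f_t(t,x)  = -5*exp(-5*t - 3*x)
  f_x(t,x)  = -3*exp(-5*t - 3*x)
  f_xx(t,x) = 9*exp(-5*t - 3*x)
Assemble drift = f_t + (1/2) f_xx = -exp(-5*t - 3*x)/2 and diffusion = f_x = -3*exp(-5*t - 3*x). Substituting x = B_t:
  d(exp(-3*B_t - 5*t)) = (-exp(-3*B_t - 5*t)/2) dt + (-3*exp(-3*B_t - 5*t)) dB_t.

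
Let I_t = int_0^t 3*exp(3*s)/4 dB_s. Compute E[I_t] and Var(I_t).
E[I_t] = 0; Var(I_t) = 3*exp(6*t)/32 - 3/32

The Itô integral of a deterministic integrand f(s) has mean 0 because each increment f(s) * (B_{s+ds} - B_s) has mean 0. By the Itô isometry:
  Var( int_0^t f(s) dB_s ) = E[ (int_0^t f(s) dB_s)^2 ] = int_0^t f(s)^2 ds.
Here f(s) = 3*exp(3*s)/4, so f(s)^2 = 9*exp(6*s)/16. Integrate:
  int_0^t (9*exp(6*s)/16) ds = 3*exp(6*t)/32 - 3/32.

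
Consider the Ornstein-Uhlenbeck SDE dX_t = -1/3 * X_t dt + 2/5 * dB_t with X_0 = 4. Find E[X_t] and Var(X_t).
E[X_t] = 4*exp(-t/3); Var(X_t) = 6/25 - 6*exp(-2*t/3)/25

The OU SDE dX = -theta X dt + sigma dB admits the integrating factor exp(theta t): d(exp(theta t) X_t) = sigma exp(theta t) dB_t. Integrating from 0 to t:
  X_t = x_0 * exp(-theta t) + sigma * int_0^t exp(-theta (t-s)) dB_s.
The Itô integral has mean 0 and (by the Itô isometry) variance sigma^2 * int_0^t exp(-2 theta (t - s)) ds = sigma^2 * (1 - exp(-2 theta t)) / (2 theta).
With theta = 1/3, sigma = 2/5, x_0 = 4:
  E[X_t] = 4 * exp(-1/3 t) = 4*exp(-t/3)
  Var(X_t) = (2/5)^2 * (1 - exp(-2*1/3 t)) / (2 * 1/3) = 6/25 - 6*exp(-2*t/3)/25.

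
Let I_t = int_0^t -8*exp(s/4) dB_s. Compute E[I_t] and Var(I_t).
E[I_t] = 0; Var(I_t) = 128*exp(t/2) - 128

The Itô integral of a deterministic integrand f(s) has mean 0 because each increment f(s) * (B_{s+ds} - B_s) has mean 0. By the Itô isometry:
  Var( int_0^t f(s) dB_s ) = E[ (int_0^t f(s) dB_s)^2 ] = int_0^t f(s)^2 ds.
Here f(s) = -8*exp(s/4), so f(s)^2 = 64*exp(s/2). Integrate:
  int_0^t (64*exp(s/2)) ds = 128*exp(t/2) - 128.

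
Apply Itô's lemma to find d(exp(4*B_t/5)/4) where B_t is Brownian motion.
d(exp(4*B_t/5)/4) = (2*exp(4*B_t/5)/25) dt + (exp(4*B_t/5)/5) dB_t

Itô's formula for f(B_t) gives d f(B_t) = f'(B_t) dB_t + (1/2) f''(B_t) dt. Compute derivatives of f(x) = exp(4*x/5)/4:
  f'(x)  = exp(4*x/5)/5
  f''(x) = 4*exp(4*x/5)/25
Substitute x = B_t and multiply the f'' term by 1/2:
  drift     = (1/2) * (4*exp(4*x/5)/25) evaluated at B_t = 2*exp(4*B_t/5)/25
  diffusion = (exp(4*x/5)/5) evaluated at B_t = exp(4*B_t/5)/5
Therefore d(exp(4*B_t/5)/4) = (2*exp(4*B_t/5)/25) dt + (exp(4*B_t/5)/5) dB_t.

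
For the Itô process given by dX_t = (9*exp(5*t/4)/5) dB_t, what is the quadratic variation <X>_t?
<X>_t = 162*exp(5*t/2)/125 - 162/125

For an Itô process dX_t = a(t) dt + b(t) dB_t, the quadratic variation is <X>_t = int_0^t b(s)^2 ds (the drift term does not contribute). Here b(s) = 9*exp(5*s/4)/5, so
  b(s)^2 = 81*exp(5*s/2)/25.
Integrating from 0 to t:
  <X>_t = int_0^t (81*exp(5*s/2)/25) ds = 162*exp(5*t/2)/125 - 162/125.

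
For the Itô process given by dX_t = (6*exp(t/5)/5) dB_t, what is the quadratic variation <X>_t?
<X>_t = 18*exp(2*t/5)/5 - 18/5

For an Itô process dX_t = a(t) dt + b(t) dB_t, the quadratic variation is <X>_t = int_0^t b(s)^2 ds (the drift term does not contribute). Here b(s) = 6*exp(s/5)/5, so
  b(s)^2 = 36*exp(2*s/5)/25.
Integrating from 0 to t:
  <X>_t = int_0^t (36*exp(2*s/5)/25) ds = 18*exp(2*t/5)/5 - 18/5.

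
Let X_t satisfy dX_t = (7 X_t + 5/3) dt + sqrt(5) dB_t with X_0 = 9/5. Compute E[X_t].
E[X_t] = 214*exp(7*t)/105 - 5/21

Taking expectations and using E[dB_t] = 0, the mean m(t) = E[X_t] satisfies the ODE m'(t) = a m(t) + b with m(0) = x_0. With a = 7, b = 5/3, x_0 = 9/5, the solution is
  m(t) = x_0 * exp(a t) + (b/a) * (exp(a t) - 1)
       = (9/5) * exp(7 t) + ((5/3)/7) * (exp(7 t) - 1)
       = 214*exp(7*t)/105 - 5/21.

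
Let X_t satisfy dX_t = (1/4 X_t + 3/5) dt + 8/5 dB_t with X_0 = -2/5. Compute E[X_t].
E[X_t] = 2*exp(t/4) - 12/5

Taking expectations and using E[dB_t] = 0, the mean m(t) = E[X_t] satisfies the ODE m'(t) = a m(t) + b with m(0) = x_0. With a = 1/4, b = 3/5, x_0 = -2/5, the solution is
  m(t) = x_0 * exp(a t) + (b/a) * (exp(a t) - 1)
       = (-2/5) * exp((1/4) t) + ((3/5)/(1/4)) * (exp((1/4) t) - 1)
       = 2*exp(t/4) - 12/5.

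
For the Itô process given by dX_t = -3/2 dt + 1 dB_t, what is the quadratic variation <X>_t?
<X>_t = t

For an Itô process dX_t = a(t) dt + b(t) dB_t, the quadratic variation is <X>_t = int_0^t b(s)^2 ds (the drift term does not contribute). Here b(s) = 1, so
  b(s)^2 = 1.
Integrating from 0 to t:
  <X>_t = int_0^t (1) ds = t.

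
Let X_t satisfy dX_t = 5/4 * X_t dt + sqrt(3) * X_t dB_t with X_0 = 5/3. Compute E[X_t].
E[X_t] = 5*exp(5*t/4)/3

For GBM dX = mu X dt + sigma X dB with X_0 = x_0, apply Itô to Y = log X: dY = (mu - sigma^2/2) dt + sigma dB, so Y_t = log(x_0) + (mu - sigma^2/2) t + sigma B_t and hence X_t = x_0 * exp((mu - sigma^2/2) t + sigma B_t).
With mu = 5/4, sigma = sqrt(3), x_0 = 5/3, this gives:
  X_t = 5/3 * exp((-1/4) * t + (sqrt(3)) * B_t).
Since sigma*B_t ~ Normal(0, sigma^2 t), E[exp(sigma*B_t)] = exp(sigma^2 t / 2); so E[X_t] = x_0 * exp((mu - sigma^2/2) t) * exp(sigma^2 t / 2) = x_0 * exp(mu t) = 5*exp(5*t/4)/3.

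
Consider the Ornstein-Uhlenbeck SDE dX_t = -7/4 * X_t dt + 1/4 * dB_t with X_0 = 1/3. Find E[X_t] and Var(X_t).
E[X_t] = exp(-7*t/4)/3; Var(X_t) = 1/56 - exp(-7*t/2)/56

The OU SDE dX = -theta X dt + sigma dB admits the integrating factor exp(theta t): d(exp(theta t) X_t) = sigma exp(theta t) dB_t. Integrating from 0 to t:
  X_t = x_0 * exp(-theta t) + sigma * int_0^t exp(-theta (t-s)) dB_s.
The Itô integral has mean 0 and (by the Itô isometry) variance sigma^2 * int_0^t exp(-2 theta (t - s)) ds = sigma^2 * (1 - exp(-2 theta t)) / (2 theta).
With theta = 7/4, sigma = 1/4, x_0 = 1/3:
  E[X_t] = 1/3 * exp(-7/4 t) = exp(-7*t/4)/3
  Var(X_t) = (1/4)^2 * (1 - exp(-2*7/4 t)) / (2 * 7/4) = 1/56 - exp(-7*t/2)/56.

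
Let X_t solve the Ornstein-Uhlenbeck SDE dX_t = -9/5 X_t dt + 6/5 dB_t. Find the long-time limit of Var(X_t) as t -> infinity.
lim Var(X_t) = 2/5

The OU SDE dX = -theta X dt + sigma dB admits the integrating factor exp(theta t): d(exp(theta t) X_t) = sigma exp(theta t) dB_t. Integrating from 0 to t gives X_t = x_0 * exp(-theta t) + sigma * int_0^t exp(-theta (t-s)) dB_s for any initial x_0. The Itô integral has variance (by the Itô isometry) sigma^2 * int_0^t exp(-2 theta (t - s)) ds = sigma^2 * (1 - exp(-2 theta t)) / (2 theta), independent of x_0.
With theta = 9/5, sigma = 6/5:
  Var(X_t) = (6/5)^2 * (1 - exp(-2*9/5 t)) / (2 * 9/5) = 2/5 - 2*exp(-18*t/5)/5.
As t -> infinity, exp(-2*9/5 t) -> 0, so the stationary variance is sigma^2 / (2 theta) = 2/5.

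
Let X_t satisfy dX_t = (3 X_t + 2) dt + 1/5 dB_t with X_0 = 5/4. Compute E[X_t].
E[X_t] = 23*exp(3*t)/12 - 2/3

Taking expectations and using E[dB_t] = 0, the mean m(t) = E[X_t] satisfies the ODE m'(t) = a m(t) + b with m(0) = x_0. With a = 3, b = 2, x_0 = 5/4, the solution is
  m(t) = x_0 * exp(a t) + (b/a) * (exp(a t) - 1)
       = (5/4) * exp(3 t) + (2/3) * (exp(3 t) - 1)
       = 23*exp(3*t)/12 - 2/3.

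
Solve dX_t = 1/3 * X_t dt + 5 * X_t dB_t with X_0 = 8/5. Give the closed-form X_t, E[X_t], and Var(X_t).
X_t = 8/5 * exp((-73/6) t + (5) B_t); E[X_t] = 8*exp(t/3)/5; Var(X_t) = 64*(exp(25*t) - 1)*exp(2*t/3)/25

For GBM dX = mu X dt + sigma X dB with X_0 = x_0, apply Itô to Y = log X: dY = (mu - sigma^2/2) dt + sigma dB, so Y_t = log(x_0) + (mu - sigma^2/2) t + sigma B_t and hence X_t = x_0 * exp((mu - sigma^2/2) t + sigma B_t).
With mu = 1/3, sigma = 5, x_0 = 8/5, this gives:
  X_t = 8/5 * exp((-73/6) * t + (5) * B_t).
Since sigma*B_t ~ Normal(0, sigma^2 t), E[exp(sigma*B_t)] = exp(sigma^2 t / 2); so E[X_t] = x_0 * exp((mu - sigma^2/2) t) * exp(sigma^2 t / 2) = x_0 * exp(mu t) = 8*exp(t/3)/5.
Var(X_t) = E[X_t^2] - (E[X_t])^2 = x_0^2 * exp(2 mu t) * (exp(sigma^2 t) - 1) = 64*(exp(25*t) - 1)*exp(2*t/3)/25.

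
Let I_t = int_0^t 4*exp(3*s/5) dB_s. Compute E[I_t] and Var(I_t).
E[I_t] = 0; Var(I_t) = 40*exp(6*t/5)/3 - 40/3

The Itô integral of a deterministic integrand f(s) has mean 0 because each increment f(s) * (B_{s+ds} - B_s) has mean 0. By the Itô isometry:
  Var( int_0^t f(s) dB_s ) = E[ (int_0^t f(s) dB_s)^2 ] = int_0^t f(s)^2 ds.
Here f(s) = 4*exp(3*s/5), so f(s)^2 = 16*exp(6*s/5). Integrate:
  int_0^t (16*exp(6*s/5)) ds = 40*exp(6*t/5)/3 - 40/3.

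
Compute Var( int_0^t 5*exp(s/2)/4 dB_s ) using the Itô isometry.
Var = 25*exp(t)/16 - 25/16

The Itô integral of a deterministic integrand f(s) has mean 0 because each increment f(s) * (B_{s+ds} - B_s) has mean 0. By the Itô isometry:
  Var( int_0^t f(s) dB_s ) = E[ (int_0^t f(s) dB_s)^2 ] = int_0^t f(s)^2 ds.
Here f(s) = 5*exp(s/2)/4, so f(s)^2 = 25*exp(s)/16. Integrate:
  int_0^t (25*exp(s)/16) ds = 25*exp(t)/16 - 25/16.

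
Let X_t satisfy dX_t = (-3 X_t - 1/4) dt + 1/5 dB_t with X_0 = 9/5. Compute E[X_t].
E[X_t] = -1/12 + 113*exp(-3*t)/60

Taking expectations and using E[dB_t] = 0, the mean m(t) = E[X_t] satisfies the ODE m'(t) = a m(t) + b with m(0) = x_0. With a = -3, b = -1/4, x_0 = 9/5, the solution is
  m(t) = x_0 * exp(a t) + (b/a) * (exp(a t) - 1)
       = (9/5) * exp((-3) t) + ((-1/4)/(-3)) * (exp((-3) t) - 1)
       = -1/12 + 113*exp(-3*t)/60.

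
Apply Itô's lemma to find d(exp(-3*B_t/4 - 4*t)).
d(exp(-3*B_t/4 - 4*t)) = (-119*exp(-3*B_t/4 - 4*t)/32) dt + (-3*exp(-3*B_t/4 - 4*t)/4) dB_t

Itô's formula for f(t, x): d f(t, B_t) = (f_t + (1/2) f_xx) dt + f_x dB_t. Compute partials of f(t, x) = exp(-4*t - 3*x/4):
  f_t(t,x)  = -4*exp(-4*t - 3*x/4)
  f_x(t,x)  = -3*exp(-4*t - 3*x/4)/4
  f_xx(t,x) = 9*exp(-4*t - 3*x/4)/16
Assemble drift = f_t + (1/2) f_xx = -119*exp(-4*t - 3*x/4)/32 and diffusion = f_x = -3*exp(-4*t - 3*x/4)/4. Substituting x = B_t:
  d(exp(-3*B_t/4 - 4*t)) = (-119*exp(-3*B_t/4 - 4*t)/32) dt + (-3*exp(-3*B_t/4 - 4*t)/4) dB_t.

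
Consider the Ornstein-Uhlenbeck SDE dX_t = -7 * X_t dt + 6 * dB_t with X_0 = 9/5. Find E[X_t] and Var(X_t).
E[X_t] = 9*exp(-7*t)/5; Var(X_t) = 18/7 - 18*exp(-14*t)/7

The OU SDE dX = -theta X dt + sigma dB admits the integrating factor exp(theta t): d(exp(theta t) X_t) = sigma exp(theta t) dB_t. Integrating from 0 to t:
  X_t = x_0 * exp(-theta t) + sigma * int_0^t exp(-theta (t-s)) dB_s.
The Itô integral has mean 0 and (by the Itô isometry) variance sigma^2 * int_0^t exp(-2 theta (t - s)) ds = sigma^2 * (1 - exp(-2 theta t)) / (2 theta).
With theta = 7, sigma = 6, x_0 = 9/5:
  E[X_t] = 9/5 * exp(-7 t) = 9*exp(-7*t)/5
  Var(X_t) = (6)^2 * (1 - exp(-2*7 t)) / (2 * 7) = 18/7 - 18*exp(-14*t)/7.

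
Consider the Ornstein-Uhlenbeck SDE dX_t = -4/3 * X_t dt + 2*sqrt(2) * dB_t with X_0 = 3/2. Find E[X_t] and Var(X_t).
E[X_t] = 3*exp(-4*t/3)/2; Var(X_t) = 3 - 3*exp(-8*t/3)

The OU SDE dX = -theta X dt + sigma dB admits the integrating factor exp(theta t): d(exp(theta t) X_t) = sigma exp(theta t) dB_t. Integrating from 0 to t:
  X_t = x_0 * exp(-theta t) + sigma * int_0^t exp(-theta (t-s)) dB_s.
The Itô integral has mean 0 and (by the Itô isometry) variance sigma^2 * int_0^t exp(-2 theta (t - s)) ds = sigma^2 * (1 - exp(-2 theta t)) / (2 theta).
With theta = 4/3, sigma = 2*sqrt(2), x_0 = 3/2:
  E[X_t] = 3/2 * exp(-4/3 t) = 3*exp(-4*t/3)/2
  Var(X_t) = (2*sqrt(2))^2 * (1 - exp(-2*4/3 t)) / (2 * 4/3) = 3 - 3*exp(-8*t/3).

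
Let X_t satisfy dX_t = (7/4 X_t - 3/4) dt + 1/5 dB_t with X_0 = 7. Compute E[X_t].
E[X_t] = 46*exp(7*t/4)/7 + 3/7

Taking expectations and using E[dB_t] = 0, the mean m(t) = E[X_t] satisfies the ODE m'(t) = a m(t) + b with m(0) = x_0. With a = 7/4, b = -3/4, x_0 = 7, the solution is
  m(t) = x_0 * exp(a t) + (b/a) * (exp(a t) - 1)
       = 7 * exp((7/4) t) + ((-3/4)/(7/4)) * (exp((7/4) t) - 1)
       = 46*exp(7*t/4)/7 + 3/7.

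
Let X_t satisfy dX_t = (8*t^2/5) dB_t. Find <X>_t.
<X>_t = 64*t^5/125

For an Itô process dX_t = a(t) dt + b(t) dB_t, the quadratic variation is <X>_t = int_0^t b(s)^2 ds (the drift term does not contribute). Here b(s) = 8*s^2/5, so
  b(s)^2 = 64*s^4/25.
Integrating from 0 to t:
  <X>_t = int_0^t (64*s^4/25) ds = 64*t^5/125.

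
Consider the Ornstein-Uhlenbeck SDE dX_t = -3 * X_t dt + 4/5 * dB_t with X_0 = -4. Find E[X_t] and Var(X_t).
E[X_t] = -4*exp(-3*t); Var(X_t) = 8/75 - 8*exp(-6*t)/75

The OU SDE dX = -theta X dt + sigma dB admits the integrating factor exp(theta t): d(exp(theta t) X_t) = sigma exp(theta t) dB_t. Integrating from 0 to t:
  X_t = x_0 * exp(-theta t) + sigma * int_0^t exp(-theta (t-s)) dB_s.
The Itô integral has mean 0 and (by the Itô isometry) variance sigma^2 * int_0^t exp(-2 theta (t - s)) ds = sigma^2 * (1 - exp(-2 theta t)) / (2 theta).
With theta = 3, sigma = 4/5, x_0 = -4:
  E[X_t] = -4 * exp(-3 t) = -4*exp(-3*t)
  Var(X_t) = (4/5)^2 * (1 - exp(-2*3 t)) / (2 * 3) = 8/75 - 8*exp(-6*t)/75.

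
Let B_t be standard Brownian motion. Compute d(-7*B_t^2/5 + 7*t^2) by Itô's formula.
d(-7*B_t^2/5 + 7*t^2) = (14*t - 7/5) dt + (-14*B_t/5) dB_t

Itô's formula for f(t, x): d f(t, B_t) = (f_t + (1/2) f_xx) dt + f_x dB_t. Compute partials of f(t, x) = 7*t^2 - 7*x^2/5:
  f_t(t,x)  = 14*t
  f_x(t,x)  = -14*x/5
  f_xx(t,x) = -14/5
Assemble drift = f_t + (1/2) f_xx = 14*t - 7/5 and diffusion = f_x = -14*x/5. Substituting x = B_t:
  d(-7*B_t^2/5 + 7*t^2) = (14*t - 7/5) dt + (-14*B_t/5) dB_t.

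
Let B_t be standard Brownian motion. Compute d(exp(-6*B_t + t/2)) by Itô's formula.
d(exp(-6*B_t + t/2)) = (37*exp(-6*B_t + t/2)/2) dt + (-6*exp(-6*B_t + t/2)) dB_t

Itô's formula for f(t, x): d f(t, B_t) = (f_t + (1/2) f_xx) dt + f_x dB_t. Compute partials of f(t, x) = exp(t/2 - 6*x):
  f_t(t,x)  = exp(t/2 - 6*x)/2
  f_x(t,x)  = -6*exp(t/2 - 6*x)
  f_xx(t,x) = 36*exp(t/2 - 6*x)
Assemble drift = f_t + (1/2) f_xx = 37*exp(t/2 - 6*x)/2 and diffusion = f_x = -6*exp(t/2 - 6*x). Substituting x = B_t:
  d(exp(-6*B_t + t/2)) = (37*exp(-6*B_t + t/2)/2) dt + (-6*exp(-6*B_t + t/2)) dB_t.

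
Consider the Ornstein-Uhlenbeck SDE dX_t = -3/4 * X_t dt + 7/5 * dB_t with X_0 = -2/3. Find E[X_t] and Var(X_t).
E[X_t] = -2*exp(-3*t/4)/3; Var(X_t) = 98/75 - 98*exp(-3*t/2)/75

The OU SDE dX = -theta X dt + sigma dB admits the integrating factor exp(theta t): d(exp(theta t) X_t) = sigma exp(theta t) dB_t. Integrating from 0 to t:
  X_t = x_0 * exp(-theta t) + sigma * int_0^t exp(-theta (t-s)) dB_s.
The Itô integral has mean 0 and (by the Itô isometry) variance sigma^2 * int_0^t exp(-2 theta (t - s)) ds = sigma^2 * (1 - exp(-2 theta t)) / (2 theta).
With theta = 3/4, sigma = 7/5, x_0 = -2/3:
  E[X_t] = -2/3 * exp(-3/4 t) = -2*exp(-3*t/4)/3
  Var(X_t) = (7/5)^2 * (1 - exp(-2*3/4 t)) / (2 * 3/4) = 98/75 - 98*exp(-3*t/2)/75.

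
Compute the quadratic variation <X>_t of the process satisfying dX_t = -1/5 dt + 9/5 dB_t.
<X>_t = 81*t/25

For an Itô process dX_t = a(t) dt + b(t) dB_t, the quadratic variation is <X>_t = int_0^t b(s)^2 ds (the drift term does not contribute). Here b(s) = 9/5, so
  b(s)^2 = 81/25.
Integrating from 0 to t:
  <X>_t = int_0^t (81/25) ds = 81*t/25.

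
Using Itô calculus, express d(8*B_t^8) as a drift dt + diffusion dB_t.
d(8*B_t^8) = (224*B_t^6) dt + (64*B_t^7) dB_t

Itô's formula for f(B_t) gives d f(B_t) = f'(B_t) dB_t + (1/2) f''(B_t) dt. Compute derivatives of f(x) = 8*x^8:
  f'(x)  = 64*x^7
  f''(x) = 448*x^6
Substitute x = B_t and multiply the f'' term by 1/2:
  drift     = (1/2) * (448*x^6) evaluated at B_t = 224*B_t^6
  diffusion = (64*x^7) evaluated at B_t = 64*B_t^7
Therefore d(8*B_t^8) = (224*B_t^6) dt + (64*B_t^7) dB_t.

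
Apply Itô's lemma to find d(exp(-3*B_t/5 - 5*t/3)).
d(exp(-3*B_t/5 - 5*t/3)) = (-223*exp(-3*B_t/5 - 5*t/3)/150) dt + (-3*exp(-3*B_t/5 - 5*t/3)/5) dB_t

Itô's formula for f(t, x): d f(t, B_t) = (f_t + (1/2) f_xx) dt + f_x dB_t. Compute partials of f(t, x) = exp(-5*t/3 - 3*x/5):
  f_t(t,x)  = -5*exp(-5*t/3 - 3*x/5)/3
  f_x(t,x)  = -3*exp(-5*t/3 - 3*x/5)/5
  f_xx(t,x) = 9*exp(-5*t/3 - 3*x/5)/25
Assemble drift = f_t + (1/2) f_xx = -223*exp(-5*t/3 - 3*x/5)/150 and diffusion = f_x = -3*exp(-5*t/3 - 3*x/5)/5. Substituting x = B_t:
  d(exp(-3*B_t/5 - 5*t/3)) = (-223*exp(-3*B_t/5 - 5*t/3)/150) dt + (-3*exp(-3*B_t/5 - 5*t/3)/5) dB_t.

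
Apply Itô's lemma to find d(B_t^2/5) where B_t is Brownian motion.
d(B_t^2/5) = (1/5) dt + (2*B_t/5) dB_t

Itô's formula for f(B_t) gives d f(B_t) = f'(B_t) dB_t + (1/2) f''(B_t) dt. Compute derivatives of f(x) = x^2/5:
  f'(x)  = 2*x/5
  f''(x) = 2/5
Substitute x = B_t and multiply the f'' term by 1/2:
  drift     = (1/2) * (2/5) evaluated at B_t = 1/5
  diffusion = (2*x/5) evaluated at B_t = 2*B_t/5
Therefore d(B_t^2/5) = (1/5) dt + (2*B_t/5) dB_t.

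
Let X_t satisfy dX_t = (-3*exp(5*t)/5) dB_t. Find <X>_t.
<X>_t = 9*exp(10*t)/250 - 9/250

For an Itô process dX_t = a(t) dt + b(t) dB_t, the quadratic variation is <X>_t = int_0^t b(s)^2 ds (the drift term does not contribute). Here b(s) = -3*exp(5*s)/5, so
  b(s)^2 = 9*exp(10*s)/25.
Integrating from 0 to t:
  <X>_t = int_0^t (9*exp(10*s)/25) ds = 9*exp(10*t)/250 - 9/250.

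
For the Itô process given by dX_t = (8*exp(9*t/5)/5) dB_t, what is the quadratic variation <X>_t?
<X>_t = 32*exp(18*t/5)/45 - 32/45

For an Itô process dX_t = a(t) dt + b(t) dB_t, the quadratic variation is <X>_t = int_0^t b(s)^2 ds (the drift term does not contribute). Here b(s) = 8*exp(9*s/5)/5, so
  b(s)^2 = 64*exp(18*s/5)/25.
Integrating from 0 to t:
  <X>_t = int_0^t (64*exp(18*s/5)/25) ds = 32*exp(18*t/5)/45 - 32/45.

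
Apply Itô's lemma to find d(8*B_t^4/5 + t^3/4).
d(8*B_t^4/5 + t^3/4) = (48*B_t^2/5 + 3*t^2/4) dt + (32*B_t^3/5) dB_t

Itô's formula for f(t, x): d f(t, B_t) = (f_t + (1/2) f_xx) dt + f_x dB_t. Compute partials of f(t, x) = t^3/4 + 8*x^4/5:
  f_t(t,x)  = 3*t^2/4
  f_x(t,x)  = 32*x^3/5
  f_xx(t,x) = 96*x^2/5
Assemble drift = f_t + (1/2) f_xx = 3*t^2/4 + 48*x^2/5 and diffusion = f_x = 32*x^3/5. Substituting x = B_t:
  d(8*B_t^4/5 + t^3/4) = (48*B_t^2/5 + 3*t^2/4) dt + (32*B_t^3/5) dB_t.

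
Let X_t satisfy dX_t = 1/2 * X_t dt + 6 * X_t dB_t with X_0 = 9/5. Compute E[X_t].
E[X_t] = 9*exp(t/2)/5

For GBM dX = mu X dt + sigma X dB with X_0 = x_0, apply Itô to Y = log X: dY = (mu - sigma^2/2) dt + sigma dB, so Y_t = log(x_0) + (mu - sigma^2/2) t + sigma B_t and hence X_t = x_0 * exp((mu - sigma^2/2) t + sigma B_t).
With mu = 1/2, sigma = 6, x_0 = 9/5, this gives:
  X_t = 9/5 * exp((-35/2) * t + (6) * B_t).
Since sigma*B_t ~ Normal(0, sigma^2 t), E[exp(sigma*B_t)] = exp(sigma^2 t / 2); so E[X_t] = x_0 * exp((mu - sigma^2/2) t) * exp(sigma^2 t / 2) = x_0 * exp(mu t) = 9*exp(t/2)/5.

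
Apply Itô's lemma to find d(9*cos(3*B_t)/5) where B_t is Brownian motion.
d(9*cos(3*B_t)/5) = (-81*cos(3*B_t)/10) dt + (-27*sin(3*B_t)/5) dB_t

Itô's formula for f(B_t) gives d f(B_t) = f'(B_t) dB_t + (1/2) f''(B_t) dt. Compute derivatives of f(x) = 9*cos(3*x)/5:
  f'(x)  = -27*sin(3*x)/5
  f''(x) = -81*cos(3*x)/5
Substitute x = B_t and multiply the f'' term by 1/2:
  drift     = (1/2) * (-81*cos(3*x)/5) evaluated at B_t = -81*cos(3*B_t)/10
  diffusion = (-27*sin(3*x)/5) evaluated at B_t = -27*sin(3*B_t)/5
Therefore d(9*cos(3*B_t)/5) = (-81*cos(3*B_t)/10) dt + (-27*sin(3*B_t)/5) dB_t.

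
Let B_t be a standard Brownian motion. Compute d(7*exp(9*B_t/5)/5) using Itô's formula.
d(7*exp(9*B_t/5)/5) = (567*exp(9*B_t/5)/250) dt + (63*exp(9*B_t/5)/25) dB_t

Itô's formula for f(B_t) gives d f(B_t) = f'(B_t) dB_t + (1/2) f''(B_t) dt. Compute derivatives of f(x) = 7*exp(9*x/5)/5:
  f'(x)  = 63*exp(9*x/5)/25
  f''(x) = 567*exp(9*x/5)/125
Substitute x = B_t and multiply the f'' term by 1/2:
  drift     = (1/2) * (567*exp(9*x/5)/125) evaluated at B_t = 567*exp(9*B_t/5)/250
  diffusion = (63*exp(9*x/5)/25) evaluated at B_t = 63*exp(9*B_t/5)/25
Therefore d(7*exp(9*B_t/5)/5) = (567*exp(9*B_t/5)/250) dt + (63*exp(9*B_t/5)/25) dB_t.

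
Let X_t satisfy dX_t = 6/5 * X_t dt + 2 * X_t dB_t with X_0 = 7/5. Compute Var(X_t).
Var(X_t) = 49*(exp(4*t) - 1)*exp(12*t/5)/25

For GBM dX = mu X dt + sigma X dB with X_0 = x_0, apply Itô to Y = log X: dY = (mu - sigma^2/2) dt + sigma dB, so Y_t = log(x_0) + (mu - sigma^2/2) t + sigma B_t and hence X_t = x_0 * exp((mu - sigma^2/2) t + sigma B_t).
With mu = 6/5, sigma = 2, x_0 = 7/5, this gives:
  X_t = 7/5 * exp((-4/5) * t + (2) * B_t).
Since sigma*B_t ~ Normal(0, sigma^2 t), E[exp(sigma*B_t)] = exp(sigma^2 t / 2); so E[X_t] = x_0 * exp((mu - sigma^2/2) t) * exp(sigma^2 t / 2) = x_0 * exp(mu t) = 7*exp(6*t/5)/5.
Var(X_t) = E[X_t^2] - (E[X_t])^2 = x_0^2 * exp(2 mu t) * (exp(sigma^2 t) - 1) = 49*(exp(4*t) - 1)*exp(12*t/5)/25.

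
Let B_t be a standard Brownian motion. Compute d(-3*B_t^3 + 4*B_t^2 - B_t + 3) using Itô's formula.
d(-3*B_t^3 + 4*B_t^2 - B_t + 3) = (4 - 9*B_t) dt + (-9*B_t^2 + 8*B_t - 1) dB_t

Itô's formula for f(B_t) gives d f(B_t) = f'(B_t) dB_t + (1/2) f''(B_t) dt. Compute derivatives of f(x) = -3*x^3 + 4*x^2 - x + 3:
  f'(x)  = -9*x^2 + 8*x - 1
  f''(x) = 8 - 18*x
Substitute x = B_t and multiply the f'' term by 1/2:
  drift     = (1/2) * (8 - 18*x) evaluated at B_t = 4 - 9*B_t
  diffusion = (-9*x^2 + 8*x - 1) evaluated at B_t = -9*B_t^2 + 8*B_t - 1
Therefore d(-3*B_t^3 + 4*B_t^2 - B_t + 3) = (4 - 9*B_t) dt + (-9*B_t^2 + 8*B_t - 1) dB_t.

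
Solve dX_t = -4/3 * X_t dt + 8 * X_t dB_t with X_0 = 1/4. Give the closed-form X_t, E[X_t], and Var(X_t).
X_t = 1/4 * exp((-100/3) t + (8) B_t); E[X_t] = exp(-4*t/3)/4; Var(X_t) = (exp(64*t) - 1)*exp(-8*t/3)/16

For GBM dX = mu X dt + sigma X dB with X_0 = x_0, apply Itô to Y = log X: dY = (mu - sigma^2/2) dt + sigma dB, so Y_t = log(x_0) + (mu - sigma^2/2) t + sigma B_t and hence X_t = x_0 * exp((mu - sigma^2/2) t + sigma B_t).
With mu = -4/3, sigma = 8, x_0 = 1/4, this gives:
  X_t = 1/4 * exp((-100/3) * t + (8) * B_t).
Since sigma*B_t ~ Normal(0, sigma^2 t), E[exp(sigma*B_t)] = exp(sigma^2 t / 2); so E[X_t] = x_0 * exp((mu - sigma^2/2) t) * exp(sigma^2 t / 2) = x_0 * exp(mu t) = exp(-4*t/3)/4.
Var(X_t) = E[X_t^2] - (E[X_t])^2 = x_0^2 * exp(2 mu t) * (exp(sigma^2 t) - 1) = (exp(64*t) - 1)*exp(-8*t/3)/16.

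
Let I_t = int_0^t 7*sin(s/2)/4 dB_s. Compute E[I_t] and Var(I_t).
E[I_t] = 0; Var(I_t) = 49*t/32 - 49*sin(t)/32

The Itô integral of a deterministic integrand f(s) has mean 0 because each increment f(s) * (B_{s+ds} - B_s) has mean 0. By the Itô isometry:
  Var( int_0^t f(s) dB_s ) = E[ (int_0^t f(s) dB_s)^2 ] = int_0^t f(s)^2 ds.
Here f(s) = 7*sin(s/2)/4, so f(s)^2 = 49*sin(s/2)^2/16. Integrate:
  int_0^t (49*sin(s/2)^2/16) ds = 49*t/32 - 49*sin(t)/32.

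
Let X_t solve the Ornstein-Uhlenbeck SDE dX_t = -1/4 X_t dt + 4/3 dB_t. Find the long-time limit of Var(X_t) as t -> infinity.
lim Var(X_t) = 32/9

The OU SDE dX = -theta X dt + sigma dB admits the integrating factor exp(theta t): d(exp(theta t) X_t) = sigma exp(theta t) dB_t. Integrating from 0 to t gives X_t = x_0 * exp(-theta t) + sigma * int_0^t exp(-theta (t-s)) dB_s for any initial x_0. The Itô integral has variance (by the Itô isometry) sigma^2 * int_0^t exp(-2 theta (t - s)) ds = sigma^2 * (1 - exp(-2 theta t)) / (2 theta), independent of x_0.
With theta = 1/4, sigma = 4/3:
  Var(X_t) = (4/3)^2 * (1 - exp(-2*1/4 t)) / (2 * 1/4) = 32/9 - 32*exp(-t/2)/9.
As t -> infinity, exp(-2*1/4 t) -> 0, so the stationary variance is sigma^2 / (2 theta) = 32/9.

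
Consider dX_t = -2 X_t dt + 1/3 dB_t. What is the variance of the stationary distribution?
lim Var(X_t) = 1/36

The OU SDE dX = -theta X dt + sigma dB admits the integrating factor exp(theta t): d(exp(theta t) X_t) = sigma exp(theta t) dB_t. Integrating from 0 to t gives X_t = x_0 * exp(-theta t) + sigma * int_0^t exp(-theta (t-s)) dB_s for any initial x_0. The Itô integral has variance (by the Itô isometry) sigma^2 * int_0^t exp(-2 theta (t - s)) ds = sigma^2 * (1 - exp(-2 theta t)) / (2 theta), independent of x_0.
With theta = 2, sigma = 1/3:
  Var(X_t) = (1/3)^2 * (1 - exp(-2*2 t)) / (2 * 2) = 1/36 - exp(-4*t)/36.
As t -> infinity, exp(-2*2 t) -> 0, so the stationary variance is sigma^2 / (2 theta) = 1/36.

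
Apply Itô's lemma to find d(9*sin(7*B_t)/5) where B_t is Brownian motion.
d(9*sin(7*B_t)/5) = (-441*sin(7*B_t)/10) dt + (63*cos(7*B_t)/5) dB_t

Itô's formula for f(B_t) gives d f(B_t) = f'(B_t) dB_t + (1/2) f''(B_t) dt. Compute derivatives of f(x) = 9*sin(7*x)/5:
  f'(x)  = 63*cos(7*x)/5
  f''(x) = -441*sin(7*x)/5
Substitute x = B_t and multiply the f'' term by 1/2:
  drift     = (1/2) * (-441*sin(7*x)/5) evaluated at B_t = -441*sin(7*B_t)/10
  diffusion = (63*cos(7*x)/5) evaluated at B_t = 63*cos(7*B_t)/5
Therefore d(9*sin(7*B_t)/5) = (-441*sin(7*B_t)/10) dt + (63*cos(7*B_t)/5) dB_t.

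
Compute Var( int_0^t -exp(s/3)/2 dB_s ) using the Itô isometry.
Var = 3*exp(2*t/3)/8 - 3/8

The Itô integral of a deterministic integrand f(s) has mean 0 because each increment f(s) * (B_{s+ds} - B_s) has mean 0. By the Itô isometry:
  Var( int_0^t f(s) dB_s ) = E[ (int_0^t f(s) dB_s)^2 ] = int_0^t f(s)^2 ds.
Here f(s) = -exp(s/3)/2, so f(s)^2 = exp(2*s/3)/4. Integrate:
  int_0^t (exp(2*s/3)/4) ds = 3*exp(2*t/3)/8 - 3/8.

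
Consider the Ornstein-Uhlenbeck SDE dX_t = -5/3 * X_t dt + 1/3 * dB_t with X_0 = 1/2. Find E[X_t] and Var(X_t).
E[X_t] = exp(-5*t/3)/2; Var(X_t) = 1/30 - exp(-10*t/3)/30

The OU SDE dX = -theta X dt + sigma dB admits the integrating factor exp(theta t): d(exp(theta t) X_t) = sigma exp(theta t) dB_t. Integrating from 0 to t:
  X_t = x_0 * exp(-theta t) + sigma * int_0^t exp(-theta (t-s)) dB_s.
The Itô integral has mean 0 and (by the Itô isometry) variance sigma^2 * int_0^t exp(-2 theta (t - s)) ds = sigma^2 * (1 - exp(-2 theta t)) / (2 theta).
With theta = 5/3, sigma = 1/3, x_0 = 1/2:
  E[X_t] = 1/2 * exp(-5/3 t) = exp(-5*t/3)/2
  Var(X_t) = (1/3)^2 * (1 - exp(-2*5/3 t)) / (2 * 5/3) = 1/30 - exp(-10*t/3)/30.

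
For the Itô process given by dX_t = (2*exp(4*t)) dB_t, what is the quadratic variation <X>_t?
<X>_t = exp(8*t)/2 - 1/2

For an Itô process dX_t = a(t) dt + b(t) dB_t, the quadratic variation is <X>_t = int_0^t b(s)^2 ds (the drift term does not contribute). Here b(s) = 2*exp(4*s), so
  b(s)^2 = 4*exp(8*s).
Integrating from 0 to t:
  <X>_t = int_0^t (4*exp(8*s)) ds = exp(8*t)/2 - 1/2.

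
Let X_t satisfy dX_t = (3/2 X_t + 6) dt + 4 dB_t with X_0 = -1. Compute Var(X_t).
Var(X_t) = 16*exp(3*t)/3 - 16/3

The variance V(t) = Var(X_t) satisfies V'(t) = 2 a V(t) + c^2 with V(0) = 0 (drift coefficient is linear in X, diffusion is constant). With a = 3/2, c = 4, the solution is
  V(t) = (c^2 / (2 a)) * (exp(2 a t) - 1)
       = (4^2 / (2*(3/2))) * (exp(3 t) - 1)
       = 16*exp(3*t)/3 - 16/3.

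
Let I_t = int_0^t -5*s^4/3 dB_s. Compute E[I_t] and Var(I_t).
E[I_t] = 0; Var(I_t) = 25*t^9/81

The Itô integral of a deterministic integrand f(s) has mean 0 because each increment f(s) * (B_{s+ds} - B_s) has mean 0. By the Itô isometry:
  Var( int_0^t f(s) dB_s ) = E[ (int_0^t f(s) dB_s)^2 ] = int_0^t f(s)^2 ds.
Here f(s) = -5*s^4/3, so f(s)^2 = 25*s^8/9. Integrate:
  int_0^t (25*s^8/9) ds = 25*t^9/81.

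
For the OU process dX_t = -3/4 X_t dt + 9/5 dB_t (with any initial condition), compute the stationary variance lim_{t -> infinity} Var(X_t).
lim Var(X_t) = 54/25

The OU SDE dX = -theta X dt + sigma dB admits the integrating factor exp(theta t): d(exp(theta t) X_t) = sigma exp(theta t) dB_t. Integrating from 0 to t gives X_t = x_0 * exp(-theta t) + sigma * int_0^t exp(-theta (t-s)) dB_s for any initial x_0. The Itô integral has variance (by the Itô isometry) sigma^2 * int_0^t exp(-2 theta (t - s)) ds = sigma^2 * (1 - exp(-2 theta t)) / (2 theta), independent of x_0.
With theta = 3/4, sigma = 9/5:
  Var(X_t) = (9/5)^2 * (1 - exp(-2*3/4 t)) / (2 * 3/4) = 54/25 - 54*exp(-3*t/2)/25.
As t -> infinity, exp(-2*3/4 t) -> 0, so the stationary variance is sigma^2 / (2 theta) = 54/25.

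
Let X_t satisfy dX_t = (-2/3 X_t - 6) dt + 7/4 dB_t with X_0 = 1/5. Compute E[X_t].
E[X_t] = -9 + 46*exp(-2*t/3)/5

Taking expectations and using E[dB_t] = 0, the mean m(t) = E[X_t] satisfies the ODE m'(t) = a m(t) + b with m(0) = x_0. With a = -2/3, b = -6, x_0 = 1/5, the solution is
  m(t) = x_0 * exp(a t) + (b/a) * (exp(a t) - 1)
       = (1/5) * exp((-2/3) t) + ((-6)/(-2/3)) * (exp((-2/3) t) - 1)
       = -9 + 46*exp(-2*t/3)/5.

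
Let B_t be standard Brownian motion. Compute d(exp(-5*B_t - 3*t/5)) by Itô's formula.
d(exp(-5*B_t - 3*t/5)) = (119*exp(-5*B_t - 3*t/5)/10) dt + (-5*exp(-5*B_t - 3*t/5)) dB_t

Itô's formula for f(t, x): d f(t, B_t) = (f_t + (1/2) f_xx) dt + f_x dB_t. Compute partials of f(t, x) = exp(-3*t/5 - 5*x):
  f_t(t,x)  = -3*exp(-3*t/5 - 5*x)/5
  f_x(t,x)  = -5*exp(-3*t/5 - 5*x)
  f_xx(t,x) = 25*exp(-3*t/5 - 5*x)
Assemble drift = f_t + (1/2) f_xx = 119*exp(-3*t/5 - 5*x)/10 and diffusion = f_x = -5*exp(-3*t/5 - 5*x). Substituting x = B_t:
  d(exp(-5*B_t - 3*t/5)) = (119*exp(-5*B_t - 3*t/5)/10) dt + (-5*exp(-5*B_t - 3*t/5)) dB_t.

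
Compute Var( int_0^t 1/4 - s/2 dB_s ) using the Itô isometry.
Var = t*(4*t^2 - 6*t + 3)/48

The Itô integral of a deterministic integrand f(s) has mean 0 because each increment f(s) * (B_{s+ds} - B_s) has mean 0. By the Itô isometry:
  Var( int_0^t f(s) dB_s ) = E[ (int_0^t f(s) dB_s)^2 ] = int_0^t f(s)^2 ds.
Here f(s) = 1/4 - s/2, so f(s)^2 = (2*s - 1)^2/16. Integrate:
  int_0^t ((2*s - 1)^2/16) ds = t*(4*t^2 - 6*t + 3)/48.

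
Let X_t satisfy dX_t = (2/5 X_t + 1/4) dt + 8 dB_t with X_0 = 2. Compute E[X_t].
E[X_t] = 21*exp(2*t/5)/8 - 5/8

Taking expectations and using E[dB_t] = 0, the mean m(t) = E[X_t] satisfies the ODE m'(t) = a m(t) + b with m(0) = x_0. With a = 2/5, b = 1/4, x_0 = 2, the solution is
  m(t) = x_0 * exp(a t) + (b/a) * (exp(a t) - 1)
       = 2 * exp((2/5) t) + ((1/4)/(2/5)) * (exp((2/5) t) - 1)
       = 21*exp(2*t/5)/8 - 5/8.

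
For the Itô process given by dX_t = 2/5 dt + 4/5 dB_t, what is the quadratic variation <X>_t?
<X>_t = 16*t/25

For an Itô process dX_t = a(t) dt + b(t) dB_t, the quadratic variation is <X>_t = int_0^t b(s)^2 ds (the drift term does not contribute). Here b(s) = 4/5, so
  b(s)^2 = 16/25.
Integrating from 0 to t:
  <X>_t = int_0^t (16/25) ds = 16*t/25.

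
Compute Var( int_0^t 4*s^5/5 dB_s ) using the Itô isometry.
Var = 16*t^11/275

The Itô integral of a deterministic integrand f(s) has mean 0 because each increment f(s) * (B_{s+ds} - B_s) has mean 0. By the Itô isometry:
  Var( int_0^t f(s) dB_s ) = E[ (int_0^t f(s) dB_s)^2 ] = int_0^t f(s)^2 ds.
Here f(s) = 4*s^5/5, so f(s)^2 = 16*s^10/25. Integrate:
  int_0^t (16*s^10/25) ds = 16*t^11/275.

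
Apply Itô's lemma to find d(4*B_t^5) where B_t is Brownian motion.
d(4*B_t^5) = (40*B_t^3) dt + (20*B_t^4) dB_t

Itô's formula for f(B_t) gives d f(B_t) = f'(B_t) dB_t + (1/2) f''(B_t) dt. Compute derivatives of f(x) = 4*x^5:
  f'(x)  = 20*x^4
  f''(x) = 80*x^3
Substitute x = B_t and multiply the f'' term by 1/2:
  drift     = (1/2) * (80*x^3) evaluated at B_t = 40*B_t^3
  diffusion = (20*x^4) evaluated at B_t = 20*B_t^4
Therefore d(4*B_t^5) = (40*B_t^3) dt + (20*B_t^4) dB_t.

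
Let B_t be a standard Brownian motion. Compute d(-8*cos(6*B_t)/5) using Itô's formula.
d(-8*cos(6*B_t)/5) = (144*cos(6*B_t)/5) dt + (48*sin(6*B_t)/5) dB_t

Itô's formula for f(B_t) gives d f(B_t) = f'(B_t) dB_t + (1/2) f''(B_t) dt. Compute derivatives of f(x) = -8*cos(6*x)/5:
  f'(x)  = 48*sin(6*x)/5
  f''(x) = 288*cos(6*x)/5
Substitute x = B_t and multiply the f'' term by 1/2:
  drift     = (1/2) * (288*cos(6*x)/5) evaluated at B_t = 144*cos(6*B_t)/5
  diffusion = (48*sin(6*x)/5) evaluated at B_t = 48*sin(6*B_t)/5
Therefore d(-8*cos(6*B_t)/5) = (144*cos(6*B_t)/5) dt + (48*sin(6*B_t)/5) dB_t.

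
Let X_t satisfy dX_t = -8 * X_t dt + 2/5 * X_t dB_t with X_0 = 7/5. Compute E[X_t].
E[X_t] = 7*exp(-8*t)/5

For GBM dX = mu X dt + sigma X dB with X_0 = x_0, apply Itô to Y = log X: dY = (mu - sigma^2/2) dt + sigma dB, so Y_t = log(x_0) + (mu - sigma^2/2) t + sigma B_t and hence X_t = x_0 * exp((mu - sigma^2/2) t + sigma B_t).
With mu = -8, sigma = 2/5, x_0 = 7/5, this gives:
  X_t = 7/5 * exp((-202/25) * t + (2/5) * B_t).
Since sigma*B_t ~ Normal(0, sigma^2 t), E[exp(sigma*B_t)] = exp(sigma^2 t / 2); so E[X_t] = x_0 * exp((mu - sigma^2/2) t) * exp(sigma^2 t / 2) = x_0 * exp(mu t) = 7*exp(-8*t)/5.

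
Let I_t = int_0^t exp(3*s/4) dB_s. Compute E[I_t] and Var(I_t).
E[I_t] = 0; Var(I_t) = 2*exp(3*t/2)/3 - 2/3

The Itô integral of a deterministic integrand f(s) has mean 0 because each increment f(s) * (B_{s+ds} - B_s) has mean 0. By the Itô isometry:
  Var( int_0^t f(s) dB_s ) = E[ (int_0^t f(s) dB_s)^2 ] = int_0^t f(s)^2 ds.
Here f(s) = exp(3*s/4), so f(s)^2 = exp(3*s/2). Integrate:
  int_0^t (exp(3*s/2)) ds = 2*exp(3*t/2)/3 - 2/3.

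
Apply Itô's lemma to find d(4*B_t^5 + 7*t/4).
d(4*B_t^5 + 7*t/4) = (40*B_t^3 + 7/4) dt + (20*B_t^4) dB_t

Itô's formula for f(t, x): d f(t, B_t) = (f_t + (1/2) f_xx) dt + f_x dB_t. Compute partials of f(t, x) = 7*t/4 + 4*x^5:
  f_t(t,x)  = 7/4
  f_x(t,x)  = 20*x^4
  f_xx(t,x) = 80*x^3
Assemble drift = f_t + (1/2) f_xx = 40*x^3 + 7/4 and diffusion = f_x = 20*x^4. Substituting x = B_t:
  d(4*B_t^5 + 7*t/4) = (40*B_t^3 + 7/4) dt + (20*B_t^4) dB_t.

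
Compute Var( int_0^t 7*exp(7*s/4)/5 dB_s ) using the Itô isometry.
Var = 14*exp(7*t/2)/25 - 14/25

The Itô integral of a deterministic integrand f(s) has mean 0 because each increment f(s) * (B_{s+ds} - B_s) has mean 0. By the Itô isometry:
  Var( int_0^t f(s) dB_s ) = E[ (int_0^t f(s) dB_s)^2 ] = int_0^t f(s)^2 ds.
Here f(s) = 7*exp(7*s/4)/5, so f(s)^2 = 49*exp(7*s/2)/25. Integrate:
  int_0^t (49*exp(7*s/2)/25) ds = 14*exp(7*t/2)/25 - 14/25.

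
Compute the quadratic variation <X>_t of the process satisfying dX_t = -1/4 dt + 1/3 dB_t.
<X>_t = t/9

For an Itô process dX_t = a(t) dt + b(t) dB_t, the quadratic variation is <X>_t = int_0^t b(s)^2 ds (the drift term does not contribute). Here b(s) = 1/3, so
  b(s)^2 = 1/9.
Integrating from 0 to t:
  <X>_t = int_0^t (1/9) ds = t/9.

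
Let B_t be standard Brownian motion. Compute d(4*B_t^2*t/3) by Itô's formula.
d(4*B_t^2*t/3) = (4*B_t^2/3 + 4*t/3) dt + (8*B_t*t/3) dB_t

Itô's formula for f(t, x): d f(t, B_t) = (f_t + (1/2) f_xx) dt + f_x dB_t. Compute partials of f(t, x) = 4*t*x^2/3:
  f_t(t,x)  = 4*x^2/3
  f_x(t,x)  = 8*t*x/3
  f_xx(t,x) = 8*t/3
Assemble drift = f_t + (1/2) f_xx = 4*t/3 + 4*x^2/3 and diffusion = f_x = 8*t*x/3. Substituting x = B_t:
  d(4*B_t^2*t/3) = (4*B_t^2/3 + 4*t/3) dt + (8*B_t*t/3) dB_t.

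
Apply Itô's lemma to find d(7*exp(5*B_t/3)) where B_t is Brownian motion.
d(7*exp(5*B_t/3)) = (175*exp(5*B_t/3)/18) dt + (35*exp(5*B_t/3)/3) dB_t

Itô's formula for f(B_t) gives d f(B_t) = f'(B_t) dB_t + (1/2) f''(B_t) dt. Compute derivatives of f(x) = 7*exp(5*x/3):
  f'(x)  = 35*exp(5*x/3)/3
  f''(x) = 175*exp(5*x/3)/9
Substitute x = B_t and multiply the f'' term by 1/2:
  drift     = (1/2) * (175*exp(5*x/3)/9) evaluated at B_t = 175*exp(5*B_t/3)/18
  diffusion = (35*exp(5*x/3)/3) evaluated at B_t = 35*exp(5*B_t/3)/3
Therefore d(7*exp(5*B_t/3)) = (175*exp(5*B_t/3)/18) dt + (35*exp(5*B_t/3)/3) dB_t.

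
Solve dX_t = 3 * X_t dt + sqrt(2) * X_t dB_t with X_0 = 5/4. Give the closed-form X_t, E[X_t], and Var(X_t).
X_t = 5/4 * exp((2) t + (sqrt(2)) B_t); E[X_t] = 5*exp(3*t)/4; Var(X_t) = 25*(exp(2*t) - 1)*exp(6*t)/16

For GBM dX = mu X dt + sigma X dB with X_0 = x_0, apply Itô to Y = log X: dY = (mu - sigma^2/2) dt + sigma dB, so Y_t = log(x_0) + (mu - sigma^2/2) t + sigma B_t and hence X_t = x_0 * exp((mu - sigma^2/2) t + sigma B_t).
With mu = 3, sigma = sqrt(2), x_0 = 5/4, this gives:
  X_t = 5/4 * exp((2) * t + (sqrt(2)) * B_t).
Since sigma*B_t ~ Normal(0, sigma^2 t), E[exp(sigma*B_t)] = exp(sigma^2 t / 2); so E[X_t] = x_0 * exp((mu - sigma^2/2) t) * exp(sigma^2 t / 2) = x_0 * exp(mu t) = 5*exp(3*t)/4.
Var(X_t) = E[X_t^2] - (E[X_t])^2 = x_0^2 * exp(2 mu t) * (exp(sigma^2 t) - 1) = 25*(exp(2*t) - 1)*exp(6*t)/16.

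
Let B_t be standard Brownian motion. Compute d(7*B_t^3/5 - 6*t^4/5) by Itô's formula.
d(7*B_t^3/5 - 6*t^4/5) = (21*B_t/5 - 24*t^3/5) dt + (21*B_t^2/5) dB_t

Itô's formula for f(t, x): d f(t, B_t) = (f_t + (1/2) f_xx) dt + f_x dB_t. Compute partials of f(t, x) = -6*t^4/5 + 7*x^3/5:
  f_t(t,x)  = -24*t^3/5
  f_x(t,x)  = 21*x^2/5
  f_xx(t,x) = 42*x/5
Assemble drift = f_t + (1/2) f_xx = -24*t^3/5 + 21*x/5 and diffusion = f_x = 21*x^2/5. Substituting x = B_t:
  d(7*B_t^3/5 - 6*t^4/5) = (21*B_t/5 - 24*t^3/5) dt + (21*B_t^2/5) dB_t.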